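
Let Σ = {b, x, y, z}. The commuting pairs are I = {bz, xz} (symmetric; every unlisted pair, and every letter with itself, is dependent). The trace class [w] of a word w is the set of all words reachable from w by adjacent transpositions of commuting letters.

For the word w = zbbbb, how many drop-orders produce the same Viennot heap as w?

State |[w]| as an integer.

piece 0:z — minimal
piece 1:b — minimal
piece 2:b rests on {1:b}
piece 3:b rests on {2:b}
piece 4:b rests on {3:b}
minimal pieces: {0:z, 1:b}
ways to finish when only these pieces remain (= sum over removing one remaining piece with nothing left below it):
  1 left: {0}→1  {4}→1
  2 left: {0,4}→2  {3,4}→1
  3 left: {0,3,4}→3  {2,3,4}→1
  placing 0:z first → 1 extensions
  placing 1:b first → 4 extensions
total linear extensions = 5

5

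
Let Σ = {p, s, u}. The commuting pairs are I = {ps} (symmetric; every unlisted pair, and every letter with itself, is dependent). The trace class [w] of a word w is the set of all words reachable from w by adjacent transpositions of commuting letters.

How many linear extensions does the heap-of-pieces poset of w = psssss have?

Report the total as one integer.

#0=p has no predecessor
#1=s has no predecessor
#2=s depends on [1:s]
#3=s depends on [2:s]
#4=s depends on [3:s]
#5=s depends on [4:s]
sources: [0:p, 1:s]
N(rest) = Σ N(rest − s) over sources s of rest; N(one piece) = 1:
  size 1 → [0]=1  [5]=1
  size 2 → [0,5]=2  [4,5]=1
  size 3 → [0,4,5]=3  [3,4,5]=1
  size 4 → [0,3,4,5]=4  [2,3,4,5]=1
  first=0(p) contributes 1
  first=1(s) contributes 5
|[w]| = 6

6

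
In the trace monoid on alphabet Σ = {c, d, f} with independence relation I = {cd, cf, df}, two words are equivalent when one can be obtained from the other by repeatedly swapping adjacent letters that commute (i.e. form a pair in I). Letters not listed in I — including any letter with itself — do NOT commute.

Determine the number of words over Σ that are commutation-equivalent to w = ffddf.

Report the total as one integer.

piece 0:f — minimal
piece 1:f rests on {0:f}
piece 2:d — minimal
piece 3:d rests on {2:d}
piece 4:f rests on {1:f}
minimal pieces: {0:f, 2:d}
ways to finish when only these pieces remain (= sum over removing one remaining piece with nothing left below it):
  1 left: {3}→1  {4}→1
  2 left: {1,4}→1  {2,3}→1  {3,4}→2
  3 left: {0,1,4}→1  {1,3,4}→3  {2,3,4}→3
  placing 0:f first → 6 extensions
  placing 2:d first → 4 extensions
total linear extensions = 10

10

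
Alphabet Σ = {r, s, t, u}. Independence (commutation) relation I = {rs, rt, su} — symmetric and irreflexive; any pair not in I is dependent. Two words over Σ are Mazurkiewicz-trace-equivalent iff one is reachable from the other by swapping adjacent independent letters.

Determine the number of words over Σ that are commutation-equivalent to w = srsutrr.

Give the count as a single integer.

piece 0:s — minimal
piece 1:r — minimal
piece 2:s rests on {0:s}
piece 3:u rests on {1:r}
piece 4:t rests on {2:s, 3:u}
piece 5:r rests on {3:u}
piece 6:r rests on {5:r}
minimal pieces: {0:s, 1:r}
ways to finish when only these pieces remain (= sum over removing one remaining piece with nothing left below it):
  1 left: {4}→1  {6}→1
  2 left: {2,4}→1  {4,6}→2  {5,6}→1
  3 left: {0,2,4}→1  {2,4,6}→3  {4,5,6}→3
  4 left: {0,2,4,6}→4  {2,4,5,6}→6  {3,4,5,6}→3
  5 left: {0,2,4,5,6}→10  {1,3,4,5,6}→3  {2,3,4,5,6}→9
  placing 0:s first → 12 extensions
  placing 1:r first → 19 extensions
total linear extensions = 31

31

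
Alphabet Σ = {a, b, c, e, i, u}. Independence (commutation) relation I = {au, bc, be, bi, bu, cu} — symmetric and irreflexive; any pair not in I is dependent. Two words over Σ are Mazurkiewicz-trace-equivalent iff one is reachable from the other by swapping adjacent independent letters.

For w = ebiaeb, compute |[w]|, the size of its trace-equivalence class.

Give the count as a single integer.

#0=e has no predecessor
#1=b has no predecessor
#2=i depends on [0:e]
#3=a depends on [1:b, 2:i]
#4=e depends on [3:a]
#5=b depends on [3:a]
sources: [0:e, 1:b]
N(rest) = Σ N(rest − s) over sources s of rest; N(one piece) = 1:
  size 1 → [4]=1  [5]=1
  size 2 → [4,5]=2
  size 3 → [3,4,5]=2
  size 4 → [1,3,4,5]=2  [2,3,4,5]=2
  first=0(e) contributes 4
  first=1(b) contributes 2
|[w]| = 6

6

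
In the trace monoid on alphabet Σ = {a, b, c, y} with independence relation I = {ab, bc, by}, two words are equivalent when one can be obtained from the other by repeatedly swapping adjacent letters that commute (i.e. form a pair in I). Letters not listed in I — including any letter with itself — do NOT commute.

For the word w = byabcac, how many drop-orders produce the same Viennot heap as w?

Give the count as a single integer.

0(b) covers ∅
1(y) covers ∅
2(a) covers 1:y
3(b) covers 0:b
4(c) covers 2:a
5(a) covers 4:c
6(c) covers 5:a
floor of heap: 0:b, 1:y
completions by unplaced set U, small U first (add the entries for U minus each lowest piece of U):
  |U|=1: {3}:1  {6}:1
  |U|=2: {0,3}:1  {3,6}:2  {5,6}:1
  |U|=3: {0,3,6}:3  {3,5,6}:3  {4,5,6}:1
  |U|=4: {0,3,5,6}:6  {2,4,5,6}:1  {3,4,5,6}:4
  |U|=5: {0,3,4,5,6}:10  {1,2,4,5,6}:1  {2,3,4,5,6}:5
  start at 0(b): 6
  start at 1(y): 15
sum over floor = 21

21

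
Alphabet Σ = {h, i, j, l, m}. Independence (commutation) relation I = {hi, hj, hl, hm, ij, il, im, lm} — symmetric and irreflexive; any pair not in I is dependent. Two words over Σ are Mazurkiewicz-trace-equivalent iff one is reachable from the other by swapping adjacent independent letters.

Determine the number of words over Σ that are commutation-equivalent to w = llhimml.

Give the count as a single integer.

420

0(l) covers ∅
1(l) covers 0:l
2(h) covers ∅
3(i) covers ∅
4(m) covers ∅
5(m) covers 4:m
6(l) covers 1:l
floor of heap: 0:l, 2:h, 3:i, 4:m
completions by unplaced set U, small U first (add the entries for U minus each lowest piece of U):
  |U|=1: {2}:1  {3}:1  {5}:1  {6}:1
  |U|=2: {1,6}:1  {2,3}:2  {2,5}:2  {2,6}:2  {3,5}:2  {3,6}:2  {4,5}:1  {5,6}:2
  |U|=3: {0,1,6}:1  {1,2,6}:3  {1,3,6}:3  {1,5,6}:3  {2,3,5}:6  {2,3,6}:6  {2,4,5}:3  {2,5,6}:6  {3,4,5}:3  {3,5,6}:6  {4,5,6}:3
  |U|=4: {0,1,2,6}:4  {0,1,3,6}:4  {0,1,5,6}:4  {1,2,3,6}:12  {1,2,5,6}:12  {1,3,5,6}:12  {1,4,5,6}:6  {2,3,4,5}:12  {2,3,5,6}:24  {2,4,5,6}:12  {3,4,5,6}:12
  |U|=5: {0,1,2,3,6}:20  {0,1,2,5,6}:20  {0,1,3,5,6}:20  {0,1,4,5,6}:10  {1,2,3,5,6}:60  {1,2,4,5,6}:30  {1,3,4,5,6}:30  {2,3,4,5,6}:60
  start at 0(l): 180
  start at 2(h): 60
  start at 3(i): 60
  start at 4(m): 120
sum over floor = 420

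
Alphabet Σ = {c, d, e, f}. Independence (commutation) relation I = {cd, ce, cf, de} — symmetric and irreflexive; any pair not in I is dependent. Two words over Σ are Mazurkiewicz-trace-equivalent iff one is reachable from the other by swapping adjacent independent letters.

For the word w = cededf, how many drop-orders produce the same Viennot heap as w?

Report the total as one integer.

drop 0:c onto floor
drop 1:e onto floor
drop 2:d onto floor
drop 3:e onto {1:e}
drop 4:d onto {2:d}
drop 5:f onto {3:e, 4:d}
ground layer = {0:c, 1:e, 2:d}
drop-orders for the pieces not yet dropped (sum over which currently-grounded one goes next):
  1 to go: {0} 1  {5} 1
  2 to go: {0,5} 2  {3,5} 1  {4,5} 1
  3 to go: {0,3,5} 3  {0,4,5} 3  {1,3,5} 1  {2,4,5} 1  {3,4,5} 2
  4 to go: {0,1,3,5} 4  {0,2,4,5} 4  {0,3,4,5} 8  {1,3,4,5} 3  {2,3,4,5} 3
  if 0:c drops first: 6 orders
  if 1:e drops first: 15 orders
  if 2:d drops first: 15 orders
heap linearizations: 36

36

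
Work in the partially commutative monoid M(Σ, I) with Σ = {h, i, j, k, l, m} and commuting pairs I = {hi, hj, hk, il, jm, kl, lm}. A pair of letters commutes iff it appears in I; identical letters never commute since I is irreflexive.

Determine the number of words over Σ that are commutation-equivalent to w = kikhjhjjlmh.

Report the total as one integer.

#0=k has no predecessor
#1=i depends on [0:k]
#2=k depends on [1:i]
#3=h has no predecessor
#4=j depends on [2:k]
#5=h depends on [3:h]
#6=j depends on [4:j]
#7=j depends on [6:j]
#8=l depends on [5:h, 7:j]
#9=m depends on [2:k, 5:h]
#10=h depends on [8:l, 9:m]
sources: [0:k, 3:h]
N(rest) = Σ N(rest − s) over sources s of rest; N(one piece) = 1:
  size 1 → [10]=1
  size 2 → [8,10]=1  [9,10]=1
  size 3 → [7,8,10]=1  [8,9,10]=2
  size 4 → [5,8,9,10]=2  [6,7,8,10]=1  [7,8,9,10]=3
  size 5 → [3,5,8,9,10]=2  [4,6,7,8,10]=1  [5,7,8,9,10]=5  [6,7,8,9,10]=4
  size 6 → [3,5,7,8,9,10]=7  [4,6,7,8,9,10]=5  [5,6,7,8,9,10]=9
  size 7 → [2,4,6,7,8,9,10]=5  [3,5,6,7,8,9,10]=16  [4,5,6,7,8,9,10]=14
  size 8 → [1,2,4,6,7,8,9,10]=5  [2,4,5,6,7,8,9,10]=19  [3,4,5,6,7,8,9,10]=30
  size 9 → [0,1,2,4,6,7,8,9,10]=5  [1,2,4,5,6,7,8,9,10]=24  [2,3,4,5,6,7,8,9,10]=49
  first=0(k) contributes 73
  first=3(h) contributes 29
|[w]| = 102

102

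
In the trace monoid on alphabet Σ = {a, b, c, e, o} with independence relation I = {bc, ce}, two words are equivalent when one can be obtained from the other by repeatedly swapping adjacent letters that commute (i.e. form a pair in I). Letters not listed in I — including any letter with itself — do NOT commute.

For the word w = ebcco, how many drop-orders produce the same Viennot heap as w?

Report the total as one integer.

6

drop 0:e onto floor
drop 1:b onto {0:e}
drop 2:c onto floor
drop 3:c onto {2:c}
drop 4:o onto {1:b, 3:c}
ground layer = {0:e, 2:c}
drop-orders for the pieces not yet dropped (sum over which currently-grounded one goes next):
  1 to go: {4} 1
  2 to go: {1,4} 1  {3,4} 1
  3 to go: {0,1,4} 1  {1,3,4} 2  {2,3,4} 1
  if 0:e drops first: 3 orders
  if 2:c drops first: 3 orders
heap linearizations: 6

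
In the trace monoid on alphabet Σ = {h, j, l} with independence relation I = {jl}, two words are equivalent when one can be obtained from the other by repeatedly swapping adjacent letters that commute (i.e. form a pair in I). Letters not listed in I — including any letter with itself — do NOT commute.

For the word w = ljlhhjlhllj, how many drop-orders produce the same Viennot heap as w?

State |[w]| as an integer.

#0=l has no predecessor
#1=j has no predecessor
#2=l depends on [0:l]
#3=h depends on [1:j, 2:l]
#4=h depends on [3:h]
#5=j depends on [4:h]
#6=l depends on [4:h]
#7=h depends on [5:j, 6:l]
#8=l depends on [7:h]
#9=l depends on [8:l]
#10=j depends on [7:h]
sources: [0:l, 1:j]
N(rest) = Σ N(rest − s) over sources s of rest; N(one piece) = 1:
  size 1 → [9]=1  [10]=1
  size 2 → [8,9]=1  [9,10]=2
  size 3 → [8,9,10]=3
  size 4 → [7,8,9,10]=3
  size 5 → [5,7,8,9,10]=3  [6,7,8,9,10]=3
  size 6 → [5,6,7,8,9,10]=6
  size 7 → [4,5,6,7,8,9,10]=6
  size 8 → [3,4,5,6,7,8,9,10]=6
  size 9 → [1,3,4,5,6,7,8,9,10]=6  [2,3,4,5,6,7,8,9,10]=6
  first=0(l) contributes 12
  first=1(j) contributes 6
|[w]| = 18

18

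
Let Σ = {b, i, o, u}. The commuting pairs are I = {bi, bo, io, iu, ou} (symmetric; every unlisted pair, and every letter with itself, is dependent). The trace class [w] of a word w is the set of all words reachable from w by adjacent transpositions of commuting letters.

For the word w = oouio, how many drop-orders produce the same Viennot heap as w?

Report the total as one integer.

#0=o has no predecessor
#1=o depends on [0:o]
#2=u has no predecessor
#3=i has no predecessor
#4=o depends on [1:o]
sources: [0:o, 2:u, 3:i]
N(rest) = Σ N(rest − s) over sources s of rest; N(one piece) = 1:
  size 1 → [2]=1  [3]=1  [4]=1
  size 2 → [1,4]=1  [2,3]=2  [2,4]=2  [3,4]=2
  size 3 → [0,1,4]=1  [1,2,4]=3  [1,3,4]=3  [2,3,4]=6
  first=0(o) contributes 12
  first=2(u) contributes 4
  first=3(i) contributes 4
|[w]| = 20

20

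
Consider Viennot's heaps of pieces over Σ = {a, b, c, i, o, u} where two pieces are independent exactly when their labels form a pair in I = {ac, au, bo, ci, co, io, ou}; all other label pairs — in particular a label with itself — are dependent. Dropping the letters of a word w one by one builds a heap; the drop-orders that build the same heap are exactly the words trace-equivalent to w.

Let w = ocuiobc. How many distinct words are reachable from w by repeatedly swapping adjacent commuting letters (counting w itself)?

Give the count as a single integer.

21

piece 0:o — minimal
piece 1:c — minimal
piece 2:u rests on {1:c}
piece 3:i rests on {2:u}
piece 4:o rests on {0:o}
piece 5:b rests on {3:i}
piece 6:c rests on {5:b}
minimal pieces: {0:o, 1:c}
ways to finish when only these pieces remain (= sum over removing one remaining piece with nothing left below it):
  1 left: {4}→1  {6}→1
  2 left: {0,4}→1  {4,6}→2  {5,6}→1
  3 left: {0,4,6}→3  {3,5,6}→1  {4,5,6}→3
  4 left: {0,4,5,6}→6  {2,3,5,6}→1  {3,4,5,6}→4
  5 left: {0,3,4,5,6}→10  {1,2,3,5,6}→1  {2,3,4,5,6}→5
  placing 0:o first → 6 extensions
  placing 1:c first → 15 extensions
total linear extensions = 21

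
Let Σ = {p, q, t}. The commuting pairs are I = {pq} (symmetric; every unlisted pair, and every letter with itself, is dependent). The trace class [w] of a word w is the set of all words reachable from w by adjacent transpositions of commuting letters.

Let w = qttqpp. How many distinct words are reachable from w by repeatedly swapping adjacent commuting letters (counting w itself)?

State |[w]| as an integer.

3

drop 0:q onto floor
drop 1:t onto {0:q}
drop 2:t onto {1:t}
drop 3:q onto {2:t}
drop 4:p onto {2:t}
drop 5:p onto {4:p}
ground layer = {0:q}
drop-orders for the pieces not yet dropped (sum over which currently-grounded one goes next):
  1 to go: {3} 1  {5} 1
  2 to go: {3,5} 2  {4,5} 1
  3 to go: {3,4,5} 3
  4 to go: {2,3,4,5} 3
  if 0:q drops first: 3 orders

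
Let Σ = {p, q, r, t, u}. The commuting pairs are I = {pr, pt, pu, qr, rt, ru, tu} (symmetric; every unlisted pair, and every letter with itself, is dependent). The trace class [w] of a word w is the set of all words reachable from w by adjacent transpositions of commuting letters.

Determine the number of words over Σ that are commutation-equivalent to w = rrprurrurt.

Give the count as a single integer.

2520

#0=r has no predecessor
#1=r depends on [0:r]
#2=p has no predecessor
#3=r depends on [1:r]
#4=u has no predecessor
#5=r depends on [3:r]
#6=r depends on [5:r]
#7=u depends on [4:u]
#8=r depends on [6:r]
#9=t has no predecessor
sources: [0:r, 2:p, 4:u, 9:t]
N(rest) = Σ N(rest − s) over sources s of rest; N(one piece) = 1:
  size 1 → [2]=1  [7]=1  [8]=1  [9]=1
  size 2 → [2,7]=2  [2,8]=2  [2,9]=2  [4,7]=1  [6,8]=1  [7,8]=2  [7,9]=2  [8,9]=2
  size 3 → [2,4,7]=3  [2,6,8]=3  [2,7,8]=6  [2,7,9]=6  [2,8,9]=6  [4,7,8]=3  [4,7,9]=3  [5,6,8]=1  [6,7,8]=3  [6,8,9]=3  [7,8,9]=6
  size 4 → [2,4,7,8]=12  [2,4,7,9]=12  [2,5,6,8]=4  [2,6,7,8]=12  [2,6,8,9]=12  [2,7,8,9]=24  [3,5,6,8]=1  [4,6,7,8]=6  [4,7,8,9]=12  [5,6,7,8]=4  [5,6,8,9]=4  [6,7,8,9]=12
  size 5 → [1,3,5,6,8]=1  [2,3,5,6,8]=5  [2,4,6,7,8]=30  [2,4,7,8,9]=60  [2,5,6,7,8]=20  [2,5,6,8,9]=20  [2,6,7,8,9]=60  [3,5,6,7,8]=5  [3,5,6,8,9]=5  [4,5,6,7,8]=10  [4,6,7,8,9]=30  [5,6,7,8,9]=20
  size 6 → [0,1,3,5,6,8]=1  [1,2,3,5,6,8]=6  [1,3,5,6,7,8]=6  [1,3,5,6,8,9]=6  [2,3,5,6,7,8]=30  [2,3,5,6,8,9]=30  [2,4,5,6,7,8]=60  [2,4,6,7,8,9]=180  [2,5,6,7,8,9]=120  [3,4,5,6,7,8]=15  [3,5,6,7,8,9]=30  [4,5,6,7,8,9]=60
  size 7 → [0,1,2,3,5,6,8]=7  [0,1,3,5,6,7,8]=7  [0,1,3,5,6,8,9]=7  [1,2,3,5,6,7,8]=42  [1,2,3,5,6,8,9]=42  [1,3,4,5,6,7,8]=21  [1,3,5,6,7,8,9]=42  [2,3,4,5,6,7,8]=105  [2,3,5,6,7,8,9]=210  [2,4,5,6,7,8,9]=420  [3,4,5,6,7,8,9]=105
  size 8 → [0,1,2,3,5,6,7,8]=56  [0,1,2,3,5,6,8,9]=56  [0,1,3,4,5,6,7,8]=28  [0,1,3,5,6,7,8,9]=56  [1,2,3,4,5,6,7,8]=168  [1,2,3,5,6,7,8,9]=336  [1,3,4,5,6,7,8,9]=168  [2,3,4,5,6,7,8,9]=840
  first=0(r) contributes 1512
  first=2(p) contributes 252
  first=4(u) contributes 504
  first=9(t) contributes 252
|[w]| = 2520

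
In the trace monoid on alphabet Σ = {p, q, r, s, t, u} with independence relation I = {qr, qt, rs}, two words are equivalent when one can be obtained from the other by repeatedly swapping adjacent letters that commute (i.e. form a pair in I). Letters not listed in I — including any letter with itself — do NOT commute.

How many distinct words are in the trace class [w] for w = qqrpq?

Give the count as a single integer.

piece 0:q — minimal
piece 1:q rests on {0:q}
piece 2:r — minimal
piece 3:p rests on {1:q, 2:r}
piece 4:q rests on {3:p}
minimal pieces: {0:q, 2:r}
ways to finish when only these pieces remain (= sum over removing one remaining piece with nothing left below it):
  1 left: {4}→1
  2 left: {3,4}→1
  3 left: {1,3,4}→1  {2,3,4}→1
  placing 0:q first → 2 extensions
  placing 2:r first → 1 extensions
total linear extensions = 3

3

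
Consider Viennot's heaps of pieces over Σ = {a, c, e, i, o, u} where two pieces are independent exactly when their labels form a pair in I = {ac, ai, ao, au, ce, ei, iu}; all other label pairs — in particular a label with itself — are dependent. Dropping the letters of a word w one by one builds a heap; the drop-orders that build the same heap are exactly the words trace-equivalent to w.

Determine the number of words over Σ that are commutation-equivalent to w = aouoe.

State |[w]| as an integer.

#0=a has no predecessor
#1=o has no predecessor
#2=u depends on [1:o]
#3=o depends on [2:u]
#4=e depends on [0:a, 3:o]
sources: [0:a, 1:o]
N(rest) = Σ N(rest − s) over sources s of rest; N(one piece) = 1:
  size 1 → [4]=1
  size 2 → [0,4]=1  [3,4]=1
  size 3 → [0,3,4]=2  [2,3,4]=1
  first=0(a) contributes 1
  first=1(o) contributes 3
|[w]| = 4

4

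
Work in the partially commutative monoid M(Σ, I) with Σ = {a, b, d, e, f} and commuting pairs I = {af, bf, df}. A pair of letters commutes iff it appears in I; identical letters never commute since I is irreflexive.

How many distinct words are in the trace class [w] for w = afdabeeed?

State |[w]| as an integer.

5

drop 0:a onto floor
drop 1:f onto floor
drop 2:d onto {0:a}
drop 3:a onto {2:d}
drop 4:b onto {3:a}
drop 5:e onto {1:f, 4:b}
drop 6:e onto {5:e}
drop 7:e onto {6:e}
drop 8:d onto {7:e}
ground layer = {0:a, 1:f}
drop-orders for the pieces not yet dropped (sum over which currently-grounded one goes next):
  1 to go: {8} 1
  2 to go: {7,8} 1
  3 to go: {6,7,8} 1
  4 to go: {5,6,7,8} 1
  5 to go: {1,5,6,7,8} 1  {4,5,6,7,8} 1
  6 to go: {1,4,5,6,7,8} 2  {3,4,5,6,7,8} 1
  7 to go: {1,3,4,5,6,7,8} 3  {2,3,4,5,6,7,8} 1
  if 0:a drops first: 4 orders
  if 1:f drops first: 1 orders
heap linearizations: 5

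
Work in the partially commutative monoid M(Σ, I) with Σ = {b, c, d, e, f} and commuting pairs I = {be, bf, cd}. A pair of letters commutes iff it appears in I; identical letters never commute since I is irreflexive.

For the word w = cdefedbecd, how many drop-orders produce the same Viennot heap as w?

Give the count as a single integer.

8

0(c) covers ∅
1(d) covers ∅
2(e) covers 0:c, 1:d
3(f) covers 2:e
4(e) covers 3:f
5(d) covers 4:e
6(b) covers 5:d
7(e) covers 5:d
8(c) covers 6:b, 7:e
9(d) covers 6:b, 7:e
floor of heap: 0:c, 1:d
completions by unplaced set U, small U first (add the entries for U minus each lowest piece of U):
  |U|=1: {8}:1  {9}:1
  |U|=2: {8,9}:2
  |U|=3: {6,8,9}:2  {7,8,9}:2
  |U|=4: {6,7,8,9}:4
  |U|=5: {5,6,7,8,9}:4
  |U|=6: {4,5,6,7,8,9}:4
  |U|=7: {3,4,5,6,7,8,9}:4
  |U|=8: {2,3,4,5,6,7,8,9}:4
  start at 0(c): 4
  start at 1(d): 4
sum over floor = 8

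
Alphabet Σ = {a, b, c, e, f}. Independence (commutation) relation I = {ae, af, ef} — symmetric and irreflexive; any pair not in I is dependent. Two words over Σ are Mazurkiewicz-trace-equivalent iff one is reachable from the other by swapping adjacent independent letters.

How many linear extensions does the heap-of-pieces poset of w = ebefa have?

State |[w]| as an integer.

6

drop 0:e onto floor
drop 1:b onto {0:e}
drop 2:e onto {1:b}
drop 3:f onto {1:b}
drop 4:a onto {1:b}
ground layer = {0:e}
drop-orders for the pieces not yet dropped (sum over which currently-grounded one goes next):
  1 to go: {2} 1  {3} 1  {4} 1
  2 to go: {2,3} 2  {2,4} 2  {3,4} 2
  3 to go: {2,3,4} 6
  if 0:e drops first: 6 orders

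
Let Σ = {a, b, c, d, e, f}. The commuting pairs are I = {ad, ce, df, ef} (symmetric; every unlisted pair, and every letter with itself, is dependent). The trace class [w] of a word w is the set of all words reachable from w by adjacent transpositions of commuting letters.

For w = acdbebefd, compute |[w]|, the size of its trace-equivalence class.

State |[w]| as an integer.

0(a) covers ∅
1(c) covers 0:a
2(d) covers 1:c
3(b) covers 2:d
4(e) covers 3:b
5(b) covers 4:e
6(e) covers 5:b
7(f) covers 5:b
8(d) covers 6:e
floor of heap: 0:a
completions by unplaced set U, small U first (add the entries for U minus each lowest piece of U):
  |U|=1: {7}:1  {8}:1
  |U|=2: {6,8}:1  {7,8}:2
  |U|=3: {6,7,8}:3
  |U|=4: {5,6,7,8}:3
  |U|=5: {4,5,6,7,8}:3
  |U|=6: {3,4,5,6,7,8}:3
  |U|=7: {2,3,4,5,6,7,8}:3
  start at 0(a): 3

3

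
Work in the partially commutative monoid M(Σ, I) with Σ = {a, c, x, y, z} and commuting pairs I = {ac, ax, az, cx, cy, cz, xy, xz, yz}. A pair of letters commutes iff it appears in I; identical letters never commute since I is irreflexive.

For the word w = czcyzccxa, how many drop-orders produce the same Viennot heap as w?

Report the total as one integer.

3780

0(c) covers ∅
1(z) covers ∅
2(c) covers 0:c
3(y) covers ∅
4(z) covers 1:z
5(c) covers 2:c
6(c) covers 5:c
7(x) covers ∅
8(a) covers 3:y
floor of heap: 0:c, 1:z, 3:y, 7:x
completions by unplaced set U, small U first (add the entries for U minus each lowest piece of U):
  |U|=1: {4}:1  {6}:1  {7}:1  {8}:1
  |U|=2: {1,4}:1  {3,8}:1  {4,6}:2  {4,7}:2  {4,8}:2  {5,6}:1  {6,7}:2  {6,8}:2  {7,8}:2
  |U|=3: {1,4,6}:3  {1,4,7}:3  {1,4,8}:3  {2,5,6}:1  {3,4,8}:3  {3,6,8}:3  {3,7,8}:3  {4,5,6}:3  {4,6,7}:6  {4,6,8}:6  {4,7,8}:6  {5,6,7}:3  {5,6,8}:3  {6,7,8}:6
  |U|=4: {0,2,5,6}:1  {1,3,4,8}:6  {1,4,5,6}:6  {1,4,6,7}:12  {1,4,6,8}:12  {1,4,7,8}:12  {2,4,5,6}:4  {2,5,6,7}:4  {2,5,6,8}:4  {3,4,6,8}:12  {3,4,7,8}:12  {3,5,6,8}:6  {3,6,7,8}:12  {4,5,6,7}:12  {4,5,6,8}:12  {4,6,7,8}:24  {5,6,7,8}:12
  |U|=5: {0,2,4,5,6}:5  {0,2,5,6,7}:5  {0,2,5,6,8}:5  {1,2,4,5,6}:10  {1,3,4,6,8}:30  {1,3,4,7,8}:30  {1,4,5,6,7}:30  {1,4,5,6,8}:30  {1,4,6,7,8}:60  {2,3,5,6,8}:10  {2,4,5,6,7}:20  {2,4,5,6,8}:20  {2,5,6,7,8}:20  {3,4,5,6,8}:30  {3,4,6,7,8}:60  {3,5,6,7,8}:30  {4,5,6,7,8}:60
  |U|=6: {0,1,2,4,5,6}:15  {0,2,3,5,6,8}:15  {0,2,4,5,6,7}:30  {0,2,4,5,6,8}:30  {0,2,5,6,7,8}:30  {1,2,4,5,6,7}:60  {1,2,4,5,6,8}:60  {1,3,4,5,6,8}:90  {1,3,4,6,7,8}:180  {1,4,5,6,7,8}:180  {2,3,4,5,6,8}:60  {2,3,5,6,7,8}:60  {2,4,5,6,7,8}:120  {3,4,5,6,7,8}:180
  |U|=7: {0,1,2,4,5,6,7}:105  {0,1,2,4,5,6,8}:105  {0,2,3,4,5,6,8}:105  {0,2,3,5,6,7,8}:105  {0,2,4,5,6,7,8}:210  {1,2,3,4,5,6,8}:210  {1,2,4,5,6,7,8}:420  {1,3,4,5,6,7,8}:630  {2,3,4,5,6,7,8}:420
  start at 0(c): 1680
  start at 1(z): 840
  start at 3(y): 840
  start at 7(x): 420
sum over floor = 3780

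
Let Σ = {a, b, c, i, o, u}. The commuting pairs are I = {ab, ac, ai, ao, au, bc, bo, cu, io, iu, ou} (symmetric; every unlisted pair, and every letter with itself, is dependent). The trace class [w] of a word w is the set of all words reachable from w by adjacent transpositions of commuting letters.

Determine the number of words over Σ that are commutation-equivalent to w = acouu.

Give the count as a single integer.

30

#0=a has no predecessor
#1=c has no predecessor
#2=o depends on [1:c]
#3=u has no predecessor
#4=u depends on [3:u]
sources: [0:a, 1:c, 3:u]
N(rest) = Σ N(rest − s) over sources s of rest; N(one piece) = 1:
  size 1 → [0]=1  [2]=1  [4]=1
  size 2 → [0,2]=2  [0,4]=2  [1,2]=1  [2,4]=2  [3,4]=1
  size 3 → [0,1,2]=3  [0,2,4]=6  [0,3,4]=3  [1,2,4]=3  [2,3,4]=3
  first=0(a) contributes 6
  first=1(c) contributes 12
  first=3(u) contributes 12
|[w]| = 30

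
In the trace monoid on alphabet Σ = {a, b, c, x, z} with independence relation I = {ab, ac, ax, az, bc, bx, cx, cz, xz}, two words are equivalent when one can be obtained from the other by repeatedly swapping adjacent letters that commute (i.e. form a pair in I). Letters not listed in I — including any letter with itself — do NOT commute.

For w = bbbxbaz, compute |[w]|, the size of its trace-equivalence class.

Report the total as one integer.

42

drop 0:b onto floor
drop 1:b onto {0:b}
drop 2:b onto {1:b}
drop 3:x onto floor
drop 4:b onto {2:b}
drop 5:a onto floor
drop 6:z onto {4:b}
ground layer = {0:b, 3:x, 5:a}
drop-orders for the pieces not yet dropped (sum over which currently-grounded one goes next):
  1 to go: {3} 1  {5} 1  {6} 1
  2 to go: {3,5} 2  {3,6} 2  {4,6} 1  {5,6} 2
  3 to go: {2,4,6} 1  {3,4,6} 3  {3,5,6} 6  {4,5,6} 3
  4 to go: {1,2,4,6} 1  {2,3,4,6} 4  {2,4,5,6} 4  {3,4,5,6} 12
  5 to go: {0,1,2,4,6} 1  {1,2,3,4,6} 5  {1,2,4,5,6} 5  {2,3,4,5,6} 20
  if 0:b drops first: 30 orders
  if 3:x drops first: 6 orders
  if 5:a drops first: 6 orders
heap linearizations: 42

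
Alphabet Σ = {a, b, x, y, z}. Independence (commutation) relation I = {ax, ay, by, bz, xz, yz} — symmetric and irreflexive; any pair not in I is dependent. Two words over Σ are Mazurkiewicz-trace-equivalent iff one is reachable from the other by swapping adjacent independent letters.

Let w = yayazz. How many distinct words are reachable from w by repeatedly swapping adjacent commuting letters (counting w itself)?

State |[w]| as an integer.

15

#0=y has no predecessor
#1=a has no predecessor
#2=y depends on [0:y]
#3=a depends on [1:a]
#4=z depends on [3:a]
#5=z depends on [4:z]
sources: [0:y, 1:a]
N(rest) = Σ N(rest − s) over sources s of rest; N(one piece) = 1:
  size 1 → [2]=1  [5]=1
  size 2 → [0,2]=1  [2,5]=2  [4,5]=1
  size 3 → [0,2,5]=3  [2,4,5]=3  [3,4,5]=1
  size 4 → [0,2,4,5]=6  [1,3,4,5]=1  [2,3,4,5]=4
  first=0(y) contributes 5
  first=1(a) contributes 10
|[w]| = 15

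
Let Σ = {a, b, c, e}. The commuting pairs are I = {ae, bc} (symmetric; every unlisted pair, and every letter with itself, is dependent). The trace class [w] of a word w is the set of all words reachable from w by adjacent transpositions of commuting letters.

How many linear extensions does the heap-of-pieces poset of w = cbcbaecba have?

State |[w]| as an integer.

piece 0:c — minimal
piece 1:b — minimal
piece 2:c rests on {0:c}
piece 3:b rests on {1:b}
piece 4:a rests on {2:c, 3:b}
piece 5:e rests on {2:c, 3:b}
piece 6:c rests on {4:a, 5:e}
piece 7:b rests on {4:a, 5:e}
piece 8:a rests on {6:c, 7:b}
minimal pieces: {0:c, 1:b}
ways to finish when only these pieces remain (= sum over removing one remaining piece with nothing left below it):
  1 left: {8}→1
  2 left: {6,8}→1  {7,8}→1
  3 left: {6,7,8}→2
  4 left: {4,6,7,8}→2  {5,6,7,8}→2
  5 left: {4,5,6,7,8}→4
  6 left: {2,4,5,6,7,8}→4  {3,4,5,6,7,8}→4
  7 left: {0,2,4,5,6,7,8}→4  {1,3,4,5,6,7,8}→4  {2,3,4,5,6,7,8}→8
  placing 0:c first → 12 extensions
  placing 1:b first → 12 extensions
total linear extensions = 24

24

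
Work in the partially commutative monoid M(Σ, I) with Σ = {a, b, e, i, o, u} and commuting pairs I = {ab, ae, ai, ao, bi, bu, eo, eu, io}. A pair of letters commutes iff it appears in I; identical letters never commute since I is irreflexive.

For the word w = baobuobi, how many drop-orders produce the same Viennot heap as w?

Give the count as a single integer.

drop 0:b onto floor
drop 1:a onto floor
drop 2:o onto {0:b}
drop 3:b onto {2:o}
drop 4:u onto {1:a, 2:o}
drop 5:o onto {3:b, 4:u}
drop 6:b onto {5:o}
drop 7:i onto {4:u}
ground layer = {0:b, 1:a}
drop-orders for the pieces not yet dropped (sum over which currently-grounded one goes next):
  1 to go: {6} 1  {7} 1
  2 to go: {5,6} 1  {6,7} 2
  3 to go: {3,5,6} 1  {5,6,7} 3
  4 to go: {3,5,6,7} 4  {4,5,6,7} 3
  5 to go: {1,4,5,6,7} 3  {3,4,5,6,7} 7
  6 to go: {1,3,4,5,6,7} 10  {2,3,4,5,6,7} 7
  if 0:b drops first: 17 orders
  if 1:a drops first: 7 orders
heap linearizations: 24

24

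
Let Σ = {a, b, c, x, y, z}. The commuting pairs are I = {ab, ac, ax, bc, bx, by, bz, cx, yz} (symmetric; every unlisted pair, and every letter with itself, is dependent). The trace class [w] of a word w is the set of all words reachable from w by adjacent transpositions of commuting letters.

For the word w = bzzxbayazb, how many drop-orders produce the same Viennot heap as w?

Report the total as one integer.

0(b) covers ∅
1(z) covers ∅
2(z) covers 1:z
3(x) covers 2:z
4(b) covers 0:b
5(a) covers 2:z
6(y) covers 3:x, 5:a
7(a) covers 6:y
8(z) covers 7:a
9(b) covers 4:b
floor of heap: 0:b, 1:z
completions by unplaced set U, small U first (add the entries for U minus each lowest piece of U):
  |U|=1: {8}:1  {9}:1
  |U|=2: {4,9}:1  {7,8}:1  {8,9}:2
  |U|=3: {0,4,9}:1  {4,8,9}:3  {6,7,8}:1  {7,8,9}:3
  |U|=4: {0,4,8,9}:4  {3,6,7,8}:1  {4,7,8,9}:6  {5,6,7,8}:1  {6,7,8,9}:4
  |U|=5: {0,4,7,8,9}:10  {3,5,6,7,8}:2  {3,6,7,8,9}:5  {4,6,7,8,9}:10  {5,6,7,8,9}:5
  |U|=6: {0,4,6,7,8,9}:20  {2,3,5,6,7,8}:2  {3,4,6,7,8,9}:15  {3,5,6,7,8,9}:12  {4,5,6,7,8,9}:15
  |U|=7: {0,3,4,6,7,8,9}:35  {0,4,5,6,7,8,9}:35  {1,2,3,5,6,7,8}:2  {2,3,5,6,7,8,9}:14  {3,4,5,6,7,8,9}:42
  |U|=8: {0,3,4,5,6,7,8,9}:112  {1,2,3,5,6,7,8,9}:16  {2,3,4,5,6,7,8,9}:56
  start at 0(b): 72
  start at 1(z): 168
sum over floor = 240

240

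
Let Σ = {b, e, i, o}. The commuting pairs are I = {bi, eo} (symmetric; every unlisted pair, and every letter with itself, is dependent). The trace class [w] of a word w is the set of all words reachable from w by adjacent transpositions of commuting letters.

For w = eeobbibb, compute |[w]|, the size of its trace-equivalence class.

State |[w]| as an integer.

#0=e has no predecessor
#1=e depends on [0:e]
#2=o has no predecessor
#3=b depends on [1:e, 2:o]
#4=b depends on [3:b]
#5=i depends on [1:e, 2:o]
#6=b depends on [4:b]
#7=b depends on [6:b]
sources: [0:e, 2:o]
N(rest) = Σ N(rest − s) over sources s of rest; N(one piece) = 1:
  size 1 → [5]=1  [7]=1
  size 2 → [5,7]=2  [6,7]=1
  size 3 → [4,6,7]=1  [5,6,7]=3
  size 4 → [3,4,6,7]=1  [4,5,6,7]=4
  size 5 → [3,4,5,6,7]=5
  size 6 → [1,3,4,5,6,7]=5  [2,3,4,5,6,7]=5
  first=0(e) contributes 10
  first=2(o) contributes 5
|[w]| = 15

15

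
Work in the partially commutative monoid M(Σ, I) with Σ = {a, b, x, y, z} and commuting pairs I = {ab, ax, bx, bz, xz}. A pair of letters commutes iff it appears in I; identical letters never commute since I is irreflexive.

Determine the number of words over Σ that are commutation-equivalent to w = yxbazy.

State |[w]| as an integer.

piece 0:y — minimal
piece 1:x rests on {0:y}
piece 2:b rests on {0:y}
piece 3:a rests on {0:y}
piece 4:z rests on {3:a}
piece 5:y rests on {1:x, 2:b, 4:z}
minimal pieces: {0:y}
ways to finish when only these pieces remain (= sum over removing one remaining piece with nothing left below it):
  1 left: {5}→1
  2 left: {1,5}→1  {2,5}→1  {4,5}→1
  3 left: {1,2,5}→2  {1,4,5}→2  {2,4,5}→2  {3,4,5}→1
  4 left: {1,2,4,5}→6  {1,3,4,5}→3  {2,3,4,5}→3
  placing 0:y first → 12 extensions

12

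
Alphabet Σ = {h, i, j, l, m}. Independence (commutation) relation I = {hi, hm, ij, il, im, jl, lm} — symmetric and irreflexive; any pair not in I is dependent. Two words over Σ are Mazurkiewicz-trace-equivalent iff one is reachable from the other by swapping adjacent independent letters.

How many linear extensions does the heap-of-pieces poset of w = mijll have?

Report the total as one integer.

0(m) covers ∅
1(i) covers ∅
2(j) covers 0:m
3(l) covers ∅
4(l) covers 3:l
floor of heap: 0:m, 1:i, 3:l
completions by unplaced set U, small U first (add the entries for U minus each lowest piece of U):
  |U|=1: {1}:1  {2}:1  {4}:1
  |U|=2: {0,2}:1  {1,2}:2  {1,4}:2  {2,4}:2  {3,4}:1
  |U|=3: {0,1,2}:3  {0,2,4}:3  {1,2,4}:6  {1,3,4}:3  {2,3,4}:3
  start at 0(m): 12
  start at 1(i): 6
  start at 3(l): 12
sum over floor = 30

30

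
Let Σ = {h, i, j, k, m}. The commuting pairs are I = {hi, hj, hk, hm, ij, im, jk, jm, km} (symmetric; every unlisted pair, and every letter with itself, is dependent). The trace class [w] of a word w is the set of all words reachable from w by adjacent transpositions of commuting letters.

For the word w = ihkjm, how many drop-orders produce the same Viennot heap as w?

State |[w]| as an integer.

#0=i has no predecessor
#1=h has no predecessor
#2=k depends on [0:i]
#3=j has no predecessor
#4=m has no predecessor
sources: [0:i, 1:h, 3:j, 4:m]
N(rest) = Σ N(rest − s) over sources s of rest; N(one piece) = 1:
  size 1 → [1]=1  [2]=1  [3]=1  [4]=1
  size 2 → [0,2]=1  [1,2]=2  [1,3]=2  [1,4]=2  [2,3]=2  [2,4]=2  [3,4]=2
  size 3 → [0,1,2]=3  [0,2,3]=3  [0,2,4]=3  [1,2,3]=6  [1,2,4]=6  [1,3,4]=6  [2,3,4]=6
  first=0(i) contributes 24
  first=1(h) contributes 12
  first=3(j) contributes 12
  first=4(m) contributes 12
|[w]| = 60

60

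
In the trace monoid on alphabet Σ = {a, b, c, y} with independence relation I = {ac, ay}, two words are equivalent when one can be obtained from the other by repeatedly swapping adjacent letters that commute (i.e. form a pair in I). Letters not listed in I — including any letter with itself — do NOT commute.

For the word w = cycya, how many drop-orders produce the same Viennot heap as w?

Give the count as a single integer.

5

piece 0:c — minimal
piece 1:y rests on {0:c}
piece 2:c rests on {1:y}
piece 3:y rests on {2:c}
piece 4:a — minimal
minimal pieces: {0:c, 4:a}
ways to finish when only these pieces remain (= sum over removing one remaining piece with nothing left below it):
  1 left: {3}→1  {4}→1
  2 left: {2,3}→1  {3,4}→2
  3 left: {1,2,3}→1  {2,3,4}→3
  placing 0:c first → 4 extensions
  placing 4:a first → 1 extensions
total linear extensions = 5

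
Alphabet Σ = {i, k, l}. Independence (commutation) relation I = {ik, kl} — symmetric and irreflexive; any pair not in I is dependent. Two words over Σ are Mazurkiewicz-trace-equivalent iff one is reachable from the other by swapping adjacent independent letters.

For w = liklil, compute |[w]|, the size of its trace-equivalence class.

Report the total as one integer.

0(l) covers ∅
1(i) covers 0:l
2(k) covers ∅
3(l) covers 1:i
4(i) covers 3:l
5(l) covers 4:i
floor of heap: 0:l, 2:k
completions by unplaced set U, small U first (add the entries for U minus each lowest piece of U):
  |U|=1: {2}:1  {5}:1
  |U|=2: {2,5}:2  {4,5}:1
  |U|=3: {2,4,5}:3  {3,4,5}:1
  |U|=4: {1,3,4,5}:1  {2,3,4,5}:4
  start at 0(l): 5
  start at 2(k): 1
sum over floor = 6

6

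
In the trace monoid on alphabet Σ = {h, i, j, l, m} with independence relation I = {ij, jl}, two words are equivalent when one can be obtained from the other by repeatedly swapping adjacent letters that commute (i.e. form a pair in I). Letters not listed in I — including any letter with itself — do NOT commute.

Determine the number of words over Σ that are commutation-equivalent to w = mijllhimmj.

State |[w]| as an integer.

4

drop 0:m onto floor
drop 1:i onto {0:m}
drop 2:j onto {0:m}
drop 3:l onto {1:i}
drop 4:l onto {3:l}
drop 5:h onto {2:j, 4:l}
drop 6:i onto {5:h}
drop 7:m onto {6:i}
drop 8:m onto {7:m}
drop 9:j onto {8:m}
ground layer = {0:m}
drop-orders for the pieces not yet dropped (sum over which currently-grounded one goes next):
  1 to go: {9} 1
  2 to go: {8,9} 1
  3 to go: {7,8,9} 1
  4 to go: {6,7,8,9} 1
  5 to go: {5,6,7,8,9} 1
  6 to go: {2,5,6,7,8,9} 1  {4,5,6,7,8,9} 1
  7 to go: {2,4,5,6,7,8,9} 2  {3,4,5,6,7,8,9} 1
  8 to go: {1,3,4,5,6,7,8,9} 1  {2,3,4,5,6,7,8,9} 3
  if 0:m drops first: 4 orders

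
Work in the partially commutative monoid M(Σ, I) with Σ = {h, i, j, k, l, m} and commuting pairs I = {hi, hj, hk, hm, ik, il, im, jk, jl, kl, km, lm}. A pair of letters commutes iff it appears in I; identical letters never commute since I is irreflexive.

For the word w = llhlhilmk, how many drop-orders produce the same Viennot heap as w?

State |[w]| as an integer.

0(l) covers ∅
1(l) covers 0:l
2(h) covers 1:l
3(l) covers 2:h
4(h) covers 3:l
5(i) covers ∅
6(l) covers 4:h
7(m) covers ∅
8(k) covers ∅
floor of heap: 0:l, 5:i, 7:m, 8:k
completions by unplaced set U, small U first (add the entries for U minus each lowest piece of U):
  |U|=1: {5}:1  {6}:1  {7}:1  {8}:1
  |U|=2: {4,6}:1  {5,6}:2  {5,7}:2  {5,8}:2  {6,7}:2  {6,8}:2  {7,8}:2
  |U|=3: {3,4,6}:1  {4,5,6}:3  {4,6,7}:3  {4,6,8}:3  {5,6,7}:6  {5,6,8}:6  {5,7,8}:6  {6,7,8}:6
  |U|=4: {2,3,4,6}:1  {3,4,5,6}:4  {3,4,6,7}:4  {3,4,6,8}:4  {4,5,6,7}:12  {4,5,6,8}:12  {4,6,7,8}:12  {5,6,7,8}:24
  |U|=5: {1,2,3,4,6}:1  {2,3,4,5,6}:5  {2,3,4,6,7}:5  {2,3,4,6,8}:5  {3,4,5,6,7}:20  {3,4,5,6,8}:20  {3,4,6,7,8}:20  {4,5,6,7,8}:60
  |U|=6: {0,1,2,3,4,6}:1  {1,2,3,4,5,6}:6  {1,2,3,4,6,7}:6  {1,2,3,4,6,8}:6  {2,3,4,5,6,7}:30  {2,3,4,5,6,8}:30  {2,3,4,6,7,8}:30  {3,4,5,6,7,8}:120
  |U|=7: {0,1,2,3,4,5,6}:7  {0,1,2,3,4,6,7}:7  {0,1,2,3,4,6,8}:7  {1,2,3,4,5,6,7}:42  {1,2,3,4,5,6,8}:42  {1,2,3,4,6,7,8}:42  {2,3,4,5,6,7,8}:210
  start at 0(l): 336
  start at 5(i): 56
  start at 7(m): 56
  start at 8(k): 56
sum over floor = 504

504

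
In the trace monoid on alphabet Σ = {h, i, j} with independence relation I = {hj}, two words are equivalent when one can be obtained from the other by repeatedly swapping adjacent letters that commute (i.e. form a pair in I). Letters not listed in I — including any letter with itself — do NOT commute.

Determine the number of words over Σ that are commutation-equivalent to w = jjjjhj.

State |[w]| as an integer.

drop 0:j onto floor
drop 1:j onto {0:j}
drop 2:j onto {1:j}
drop 3:j onto {2:j}
drop 4:h onto floor
drop 5:j onto {3:j}
ground layer = {0:j, 4:h}
drop-orders for the pieces not yet dropped (sum over which currently-grounded one goes next):
  1 to go: {4} 1  {5} 1
  2 to go: {3,5} 1  {4,5} 2
  3 to go: {2,3,5} 1  {3,4,5} 3
  4 to go: {1,2,3,5} 1  {2,3,4,5} 4
  if 0:j drops first: 5 orders
  if 4:h drops first: 1 orders
heap linearizations: 6

6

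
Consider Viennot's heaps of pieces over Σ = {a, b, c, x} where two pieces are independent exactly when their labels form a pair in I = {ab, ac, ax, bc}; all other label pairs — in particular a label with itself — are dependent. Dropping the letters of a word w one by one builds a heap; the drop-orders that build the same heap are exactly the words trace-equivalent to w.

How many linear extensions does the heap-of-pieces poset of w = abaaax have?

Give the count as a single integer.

15

piece 0:a — minimal
piece 1:b — minimal
piece 2:a rests on {0:a}
piece 3:a rests on {2:a}
piece 4:a rests on {3:a}
piece 5:x rests on {1:b}
minimal pieces: {0:a, 1:b}
ways to finish when only these pieces remain (= sum over removing one remaining piece with nothing left below it):
  1 left: {4}→1  {5}→1
  2 left: {1,5}→1  {3,4}→1  {4,5}→2
  3 left: {1,4,5}→3  {2,3,4}→1  {3,4,5}→3
  4 left: {0,2,3,4}→1  {1,3,4,5}→6  {2,3,4,5}→4
  placing 0:a first → 10 extensions
  placing 1:b first → 5 extensions
total linear extensions = 15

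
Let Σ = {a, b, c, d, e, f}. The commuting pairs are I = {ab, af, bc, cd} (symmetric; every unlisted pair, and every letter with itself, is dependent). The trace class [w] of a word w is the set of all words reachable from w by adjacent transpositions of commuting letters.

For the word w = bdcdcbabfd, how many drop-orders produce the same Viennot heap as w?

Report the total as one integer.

67

drop 0:b onto floor
drop 1:d onto {0:b}
drop 2:c onto floor
drop 3:d onto {1:d}
drop 4:c onto {2:c}
drop 5:b onto {3:d}
drop 6:a onto {3:d, 4:c}
drop 7:b onto {5:b}
drop 8:f onto {4:c, 7:b}
drop 9:d onto {6:a, 8:f}
ground layer = {0:b, 2:c}
drop-orders for the pieces not yet dropped (sum over which currently-grounded one goes next):
  1 to go: {9} 1
  2 to go: {6,9} 1  {8,9} 1
  3 to go: {6,8,9} 2  {7,8,9} 1
  4 to go: {4,6,8,9} 2  {5,7,8,9} 1  {6,7,8,9} 3
  5 to go: {2,4,6,8,9} 2  {4,6,7,8,9} 5  {5,6,7,8,9} 4
  6 to go: {2,4,6,7,8,9} 7  {3,5,6,7,8,9} 4  {4,5,6,7,8,9} 9
  7 to go: {1,3,5,6,7,8,9} 4  {2,4,5,6,7,8,9} 16  {3,4,5,6,7,8,9} 13
  8 to go: {0,1,3,5,6,7,8,9} 4  {1,3,4,5,6,7,8,9} 17  {2,3,4,5,6,7,8,9} 29
  if 0:b drops first: 46 orders
  if 2:c drops first: 21 orders
heap linearizations: 67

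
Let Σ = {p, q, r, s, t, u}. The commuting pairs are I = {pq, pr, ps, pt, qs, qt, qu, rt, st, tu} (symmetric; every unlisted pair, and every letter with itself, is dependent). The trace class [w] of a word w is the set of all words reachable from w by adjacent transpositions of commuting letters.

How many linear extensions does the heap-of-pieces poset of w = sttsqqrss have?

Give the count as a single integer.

drop 0:s onto floor
drop 1:t onto floor
drop 2:t onto {1:t}
drop 3:s onto {0:s}
drop 4:q onto floor
drop 5:q onto {4:q}
drop 6:r onto {3:s, 5:q}
drop 7:s onto {6:r}
drop 8:s onto {7:s}
ground layer = {0:s, 1:t, 4:q}
drop-orders for the pieces not yet dropped (sum over which currently-grounded one goes next):
  1 to go: {2} 1  {8} 1
  2 to go: {1,2} 1  {2,8} 2  {7,8} 1
  3 to go: {1,2,8} 3  {2,7,8} 3  {6,7,8} 1
  4 to go: {1,2,7,8} 6  {2,6,7,8} 4  {3,6,7,8} 1  {5,6,7,8} 1
  5 to go: {0,3,6,7,8} 1  {1,2,6,7,8} 10  {2,3,6,7,8} 5  {2,5,6,7,8} 5  {3,5,6,7,8} 2  {4,5,6,7,8} 1
  6 to go: {0,2,3,6,7,8} 6  {0,3,5,6,7,8} 3  {1,2,3,6,7,8} 15  {1,2,5,6,7,8} 15  {2,3,5,6,7,8} 12  {2,4,5,6,7,8} 6  {3,4,5,6,7,8} 3
  7 to go: {0,1,2,3,6,7,8} 21  {0,2,3,5,6,7,8} 21  {0,3,4,5,6,7,8} 6  {1,2,3,5,6,7,8} 42  {1,2,4,5,6,7,8} 21  {2,3,4,5,6,7,8} 21
  if 0:s drops first: 84 orders
  if 1:t drops first: 48 orders
  if 4:q drops first: 84 orders
heap linearizations: 216

216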